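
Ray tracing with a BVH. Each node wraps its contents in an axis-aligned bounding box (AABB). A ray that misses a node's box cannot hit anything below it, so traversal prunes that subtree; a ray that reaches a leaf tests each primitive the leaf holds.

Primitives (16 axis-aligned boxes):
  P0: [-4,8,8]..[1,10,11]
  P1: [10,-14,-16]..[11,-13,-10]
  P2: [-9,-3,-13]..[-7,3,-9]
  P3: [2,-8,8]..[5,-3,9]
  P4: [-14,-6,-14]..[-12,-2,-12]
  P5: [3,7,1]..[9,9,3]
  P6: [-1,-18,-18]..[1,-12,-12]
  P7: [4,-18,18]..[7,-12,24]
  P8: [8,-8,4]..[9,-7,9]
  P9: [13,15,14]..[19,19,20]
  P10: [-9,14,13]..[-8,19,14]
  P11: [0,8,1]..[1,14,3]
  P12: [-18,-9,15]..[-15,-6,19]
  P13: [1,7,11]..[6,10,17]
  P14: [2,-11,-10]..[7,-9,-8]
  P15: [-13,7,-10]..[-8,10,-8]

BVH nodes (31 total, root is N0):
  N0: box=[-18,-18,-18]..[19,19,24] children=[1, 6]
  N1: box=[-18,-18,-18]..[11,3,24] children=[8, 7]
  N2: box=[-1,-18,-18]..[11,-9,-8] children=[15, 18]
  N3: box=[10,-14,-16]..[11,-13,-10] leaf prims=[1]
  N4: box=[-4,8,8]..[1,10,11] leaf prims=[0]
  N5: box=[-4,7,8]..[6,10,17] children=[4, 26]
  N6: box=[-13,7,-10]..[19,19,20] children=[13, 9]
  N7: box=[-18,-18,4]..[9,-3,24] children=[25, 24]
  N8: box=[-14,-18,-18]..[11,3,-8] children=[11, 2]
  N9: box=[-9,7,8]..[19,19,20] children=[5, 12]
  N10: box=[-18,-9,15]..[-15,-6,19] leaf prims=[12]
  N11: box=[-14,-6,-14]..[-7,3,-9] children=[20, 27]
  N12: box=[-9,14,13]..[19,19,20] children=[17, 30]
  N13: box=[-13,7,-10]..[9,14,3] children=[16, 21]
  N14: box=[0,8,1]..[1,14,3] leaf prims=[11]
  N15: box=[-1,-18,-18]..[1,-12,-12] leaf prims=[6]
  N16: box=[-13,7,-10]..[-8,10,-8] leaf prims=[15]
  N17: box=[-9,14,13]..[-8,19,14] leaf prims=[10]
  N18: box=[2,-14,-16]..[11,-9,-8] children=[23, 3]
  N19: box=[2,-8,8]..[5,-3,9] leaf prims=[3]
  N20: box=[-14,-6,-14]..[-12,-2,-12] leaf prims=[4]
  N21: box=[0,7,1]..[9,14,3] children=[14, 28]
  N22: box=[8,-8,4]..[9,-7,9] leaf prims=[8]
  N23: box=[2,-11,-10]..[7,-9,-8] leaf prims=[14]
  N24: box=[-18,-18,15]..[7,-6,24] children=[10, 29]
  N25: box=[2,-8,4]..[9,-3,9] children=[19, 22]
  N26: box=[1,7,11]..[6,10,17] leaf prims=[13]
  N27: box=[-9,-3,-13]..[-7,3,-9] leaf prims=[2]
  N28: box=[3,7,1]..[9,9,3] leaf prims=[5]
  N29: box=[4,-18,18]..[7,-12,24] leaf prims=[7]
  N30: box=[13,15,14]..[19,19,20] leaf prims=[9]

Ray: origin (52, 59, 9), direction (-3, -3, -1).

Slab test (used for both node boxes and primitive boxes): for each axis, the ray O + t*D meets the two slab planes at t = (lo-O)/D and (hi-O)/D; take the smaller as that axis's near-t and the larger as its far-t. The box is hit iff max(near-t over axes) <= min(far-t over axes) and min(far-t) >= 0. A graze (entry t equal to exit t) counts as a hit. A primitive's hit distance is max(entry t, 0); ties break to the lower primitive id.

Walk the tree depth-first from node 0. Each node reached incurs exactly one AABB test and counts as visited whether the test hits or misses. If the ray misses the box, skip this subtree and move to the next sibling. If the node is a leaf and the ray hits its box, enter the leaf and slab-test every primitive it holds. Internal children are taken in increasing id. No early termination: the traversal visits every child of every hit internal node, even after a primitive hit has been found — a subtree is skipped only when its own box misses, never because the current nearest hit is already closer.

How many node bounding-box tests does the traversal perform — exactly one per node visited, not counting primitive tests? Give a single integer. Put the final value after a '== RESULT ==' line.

Trace the traversal:
N0 x:[11,70/3] y:[40/3,77/3] z:[-15,27] -> hit [40/3,70/3], descend [1, 6]
  N1 x:[41/3,70/3] y:[56/3,77/3] z:[-15,27] -> hit [56/3,70/3], descend [7, 8]
    N7 x:[43/3,70/3] y:[62/3,77/3] z:[-15,5] -> miss, prune
    N8 x:[41/3,22] y:[56/3,77/3] z:[17,27] -> hit [56/3,22], descend [2, 11]
      N2 x:[41/3,53/3] y:[68/3,77/3] z:[17,27] -> miss, prune
      N11 x:[59/3,22] y:[56/3,65/3] z:[18,23] -> hit [59/3,65/3], descend [20, 27]
        N20 x:[64/3,22] y:[61/3,65/3] z:[21,23] -> hit [64/3,65/3] leaf, test {P4@t=64/3}
        N27 x:[59/3,61/3] y:[56/3,62/3] z:[18,22] -> hit [59/3,61/3] leaf, test {P2@t=59/3}
  N6 x:[11,65/3] y:[40/3,52/3] z:[-11,19] -> hit [40/3,52/3], descend [9, 13]
    N9 x:[11,61/3] y:[40/3,52/3] z:[-11,1] -> miss, prune
    N13 x:[43/3,65/3] y:[15,52/3] z:[6,19] -> hit [15,52/3], descend [16, 21]
      N16 x:[20,65/3] y:[49/3,52/3] z:[17,19] -> miss, prune
      N21 x:[43/3,52/3] y:[15,52/3] z:[6,8] -> miss, prune

order=[0, 1, 7, 8, 2, 11, 20, 27, 6, 9, 13, 16, 21]  |boxes|=13  |leaves|=2  hit=P2

== RESULT ==
13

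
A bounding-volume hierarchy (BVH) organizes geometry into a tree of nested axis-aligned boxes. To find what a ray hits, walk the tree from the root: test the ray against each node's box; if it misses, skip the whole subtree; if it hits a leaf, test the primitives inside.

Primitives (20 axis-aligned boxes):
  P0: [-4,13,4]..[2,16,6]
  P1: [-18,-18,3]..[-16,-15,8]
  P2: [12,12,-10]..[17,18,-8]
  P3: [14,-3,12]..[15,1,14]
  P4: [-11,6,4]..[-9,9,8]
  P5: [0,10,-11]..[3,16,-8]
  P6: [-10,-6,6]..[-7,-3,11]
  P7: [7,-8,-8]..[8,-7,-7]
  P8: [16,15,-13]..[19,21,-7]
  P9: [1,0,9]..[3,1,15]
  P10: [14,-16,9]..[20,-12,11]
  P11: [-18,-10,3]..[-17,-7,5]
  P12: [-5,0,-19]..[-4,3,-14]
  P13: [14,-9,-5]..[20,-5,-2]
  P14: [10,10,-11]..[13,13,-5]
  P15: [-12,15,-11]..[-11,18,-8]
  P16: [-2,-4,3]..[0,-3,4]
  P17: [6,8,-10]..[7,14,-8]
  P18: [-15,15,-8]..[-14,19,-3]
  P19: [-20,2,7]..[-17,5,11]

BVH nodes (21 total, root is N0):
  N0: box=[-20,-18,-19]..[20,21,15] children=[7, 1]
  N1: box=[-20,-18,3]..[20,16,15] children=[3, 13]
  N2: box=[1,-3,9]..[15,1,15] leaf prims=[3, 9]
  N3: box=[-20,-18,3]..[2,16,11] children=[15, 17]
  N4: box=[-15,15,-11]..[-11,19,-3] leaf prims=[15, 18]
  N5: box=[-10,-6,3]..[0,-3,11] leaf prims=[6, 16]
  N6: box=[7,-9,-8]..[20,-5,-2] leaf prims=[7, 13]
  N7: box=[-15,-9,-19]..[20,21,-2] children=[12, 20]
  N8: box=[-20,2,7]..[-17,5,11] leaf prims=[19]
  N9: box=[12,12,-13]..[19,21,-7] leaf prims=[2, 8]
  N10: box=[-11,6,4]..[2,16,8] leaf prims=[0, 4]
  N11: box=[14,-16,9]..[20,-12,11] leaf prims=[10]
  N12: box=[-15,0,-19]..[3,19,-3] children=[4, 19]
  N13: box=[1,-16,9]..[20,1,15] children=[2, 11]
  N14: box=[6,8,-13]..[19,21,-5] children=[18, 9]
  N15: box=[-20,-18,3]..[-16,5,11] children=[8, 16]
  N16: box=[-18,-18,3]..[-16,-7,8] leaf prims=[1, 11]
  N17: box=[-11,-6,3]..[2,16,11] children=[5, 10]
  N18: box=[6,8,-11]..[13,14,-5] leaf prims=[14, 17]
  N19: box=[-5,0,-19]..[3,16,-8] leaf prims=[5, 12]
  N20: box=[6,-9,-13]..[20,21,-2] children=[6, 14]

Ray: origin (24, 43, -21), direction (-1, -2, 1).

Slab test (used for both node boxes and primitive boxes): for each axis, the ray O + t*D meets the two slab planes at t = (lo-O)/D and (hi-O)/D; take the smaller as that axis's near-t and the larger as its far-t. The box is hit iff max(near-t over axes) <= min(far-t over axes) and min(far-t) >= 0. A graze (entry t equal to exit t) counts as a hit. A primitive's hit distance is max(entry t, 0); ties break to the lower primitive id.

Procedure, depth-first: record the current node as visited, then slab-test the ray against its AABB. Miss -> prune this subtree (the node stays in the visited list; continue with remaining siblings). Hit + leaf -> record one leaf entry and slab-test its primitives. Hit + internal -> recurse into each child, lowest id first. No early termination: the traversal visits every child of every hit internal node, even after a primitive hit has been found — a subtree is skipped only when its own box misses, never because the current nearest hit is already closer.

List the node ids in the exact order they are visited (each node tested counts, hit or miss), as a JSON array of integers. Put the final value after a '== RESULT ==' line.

Walk:
N0 x:[4,44] y:[11,61/2] z:[2,36] -> hit [11,61/2], descend [1, 7]
  N1 x:[4,44] y:[27/2,61/2] z:[24,36] -> hit [24,61/2], descend [3, 13]
    N3 x:[22,44] y:[27/2,61/2] z:[24,32] -> hit [24,61/2], descend [15, 17]
      N15 x:[40,44] y:[19,61/2] z:[24,32] -> miss, prune
      N17 x:[22,35] y:[27/2,49/2] z:[24,32] -> hit [24,49/2], descend [5, 10]
        N5 x:[24,34] y:[23,49/2] z:[24,32] -> hit [24,49/2] leaf, test {P6(miss), P16(miss)}
        N10 x:[22,35] y:[27/2,37/2] z:[25,29] -> miss, prune
    N13 x:[4,23] y:[21,59/2] z:[30,36] -> miss, prune
  N7 x:[4,39] y:[11,26] z:[2,19] -> hit [11,19], descend [12, 20]
    N12 x:[21,39] y:[12,43/2] z:[2,18] -> miss, prune
    N20 x:[4,18] y:[11,26] z:[8,19] -> hit [11,18], descend [6, 14]
      N6 x:[4,17] y:[24,26] z:[13,19] -> miss, prune
      N14 x:[5,18] y:[11,35/2] z:[8,16] -> hit [11,16], descend [9, 18]
        N9 x:[5,12] y:[11,31/2] z:[8,14] -> hit [11,12] leaf, test {P2(miss), P8(miss)}
        N18 x:[11,18] y:[29/2,35/2] z:[10,16] -> hit [29/2,16] leaf, test {P14(miss), P17(miss)}

Visited [0, 1, 3, 15, 17, 5, 10, 13, 7, 12, 20, 6, 14, 9, 18]. Tests: 15 box, 3 leaf. Nearest: miss.

== RESULT ==
[0, 1, 3, 15, 17, 5, 10, 13, 7, 12, 20, 6, 14, 9, 18]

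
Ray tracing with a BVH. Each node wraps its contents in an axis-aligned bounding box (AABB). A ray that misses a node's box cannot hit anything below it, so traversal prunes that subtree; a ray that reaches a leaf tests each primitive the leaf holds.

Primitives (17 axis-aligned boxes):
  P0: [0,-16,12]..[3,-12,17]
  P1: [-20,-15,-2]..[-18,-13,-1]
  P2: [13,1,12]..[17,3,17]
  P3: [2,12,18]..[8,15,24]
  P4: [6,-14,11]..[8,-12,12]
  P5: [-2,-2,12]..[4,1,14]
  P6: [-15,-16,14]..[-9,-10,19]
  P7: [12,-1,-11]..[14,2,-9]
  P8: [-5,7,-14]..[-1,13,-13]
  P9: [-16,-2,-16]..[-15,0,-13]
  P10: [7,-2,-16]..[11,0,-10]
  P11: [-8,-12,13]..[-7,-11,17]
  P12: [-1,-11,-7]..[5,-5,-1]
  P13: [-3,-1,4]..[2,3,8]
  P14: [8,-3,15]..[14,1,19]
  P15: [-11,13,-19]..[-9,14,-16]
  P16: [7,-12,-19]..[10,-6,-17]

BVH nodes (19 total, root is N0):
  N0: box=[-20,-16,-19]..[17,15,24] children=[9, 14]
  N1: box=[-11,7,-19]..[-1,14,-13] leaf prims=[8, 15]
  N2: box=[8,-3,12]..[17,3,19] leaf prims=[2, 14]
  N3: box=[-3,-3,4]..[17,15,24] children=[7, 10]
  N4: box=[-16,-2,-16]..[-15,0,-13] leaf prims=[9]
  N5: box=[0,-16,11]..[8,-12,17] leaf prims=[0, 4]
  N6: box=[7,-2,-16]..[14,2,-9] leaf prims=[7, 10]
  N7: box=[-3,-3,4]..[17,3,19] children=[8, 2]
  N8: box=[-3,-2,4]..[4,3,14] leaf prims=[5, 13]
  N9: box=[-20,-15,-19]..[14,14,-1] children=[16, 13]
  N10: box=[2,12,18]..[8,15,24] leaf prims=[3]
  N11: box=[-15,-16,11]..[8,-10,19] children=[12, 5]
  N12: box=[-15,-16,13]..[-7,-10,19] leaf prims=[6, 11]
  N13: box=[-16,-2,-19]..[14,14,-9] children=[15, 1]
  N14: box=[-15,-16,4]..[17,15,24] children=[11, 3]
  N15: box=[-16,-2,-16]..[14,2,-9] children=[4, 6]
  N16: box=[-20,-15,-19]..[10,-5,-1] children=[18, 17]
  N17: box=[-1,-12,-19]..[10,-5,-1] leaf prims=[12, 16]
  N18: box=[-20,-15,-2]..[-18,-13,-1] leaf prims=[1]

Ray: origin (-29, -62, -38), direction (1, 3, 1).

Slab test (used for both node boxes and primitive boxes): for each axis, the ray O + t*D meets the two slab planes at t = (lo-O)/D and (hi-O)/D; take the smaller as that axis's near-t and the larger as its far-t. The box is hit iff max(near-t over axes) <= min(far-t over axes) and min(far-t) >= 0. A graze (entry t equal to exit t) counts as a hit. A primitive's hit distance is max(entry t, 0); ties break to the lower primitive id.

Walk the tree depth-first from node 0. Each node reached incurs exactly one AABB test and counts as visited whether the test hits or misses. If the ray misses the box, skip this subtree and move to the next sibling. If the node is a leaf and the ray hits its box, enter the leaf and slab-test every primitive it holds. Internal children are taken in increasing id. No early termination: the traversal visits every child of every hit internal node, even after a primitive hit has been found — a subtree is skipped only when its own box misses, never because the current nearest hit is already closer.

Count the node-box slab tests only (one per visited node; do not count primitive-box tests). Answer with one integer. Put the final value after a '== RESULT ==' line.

Traverse from the root:
N0 x:[9,46] y:[46/3,77/3] z:[19,62] -> hit [19,77/3], descend [9, 14]
  N9 x:[9,43] y:[47/3,76/3] z:[19,37] -> hit [19,76/3], descend [13, 16]
    N13 x:[13,43] y:[20,76/3] z:[19,29] -> hit [20,76/3], descend [1, 15]
      N1 x:[18,28] y:[23,76/3] z:[19,25] -> hit [23,25] leaf, test {P8@t=24, P15(miss)}
      N15 x:[13,43] y:[20,64/3] z:[22,29] -> miss, prune
    N16 x:[9,39] y:[47/3,19] z:[19,37] -> hit [19,19], descend [17, 18]
      N17 x:[28,39] y:[50/3,19] z:[19,37] -> miss, prune
      N18 x:[9,11] y:[47/3,49/3] z:[36,37] -> miss, prune
  N14 x:[14,46] y:[46/3,77/3] z:[42,62] -> miss, prune

Visited [0, 9, 13, 1, 15, 16, 17, 18, 14]. Tests: 9 box, 1 leaf. Nearest: P8.

== RESULT ==
9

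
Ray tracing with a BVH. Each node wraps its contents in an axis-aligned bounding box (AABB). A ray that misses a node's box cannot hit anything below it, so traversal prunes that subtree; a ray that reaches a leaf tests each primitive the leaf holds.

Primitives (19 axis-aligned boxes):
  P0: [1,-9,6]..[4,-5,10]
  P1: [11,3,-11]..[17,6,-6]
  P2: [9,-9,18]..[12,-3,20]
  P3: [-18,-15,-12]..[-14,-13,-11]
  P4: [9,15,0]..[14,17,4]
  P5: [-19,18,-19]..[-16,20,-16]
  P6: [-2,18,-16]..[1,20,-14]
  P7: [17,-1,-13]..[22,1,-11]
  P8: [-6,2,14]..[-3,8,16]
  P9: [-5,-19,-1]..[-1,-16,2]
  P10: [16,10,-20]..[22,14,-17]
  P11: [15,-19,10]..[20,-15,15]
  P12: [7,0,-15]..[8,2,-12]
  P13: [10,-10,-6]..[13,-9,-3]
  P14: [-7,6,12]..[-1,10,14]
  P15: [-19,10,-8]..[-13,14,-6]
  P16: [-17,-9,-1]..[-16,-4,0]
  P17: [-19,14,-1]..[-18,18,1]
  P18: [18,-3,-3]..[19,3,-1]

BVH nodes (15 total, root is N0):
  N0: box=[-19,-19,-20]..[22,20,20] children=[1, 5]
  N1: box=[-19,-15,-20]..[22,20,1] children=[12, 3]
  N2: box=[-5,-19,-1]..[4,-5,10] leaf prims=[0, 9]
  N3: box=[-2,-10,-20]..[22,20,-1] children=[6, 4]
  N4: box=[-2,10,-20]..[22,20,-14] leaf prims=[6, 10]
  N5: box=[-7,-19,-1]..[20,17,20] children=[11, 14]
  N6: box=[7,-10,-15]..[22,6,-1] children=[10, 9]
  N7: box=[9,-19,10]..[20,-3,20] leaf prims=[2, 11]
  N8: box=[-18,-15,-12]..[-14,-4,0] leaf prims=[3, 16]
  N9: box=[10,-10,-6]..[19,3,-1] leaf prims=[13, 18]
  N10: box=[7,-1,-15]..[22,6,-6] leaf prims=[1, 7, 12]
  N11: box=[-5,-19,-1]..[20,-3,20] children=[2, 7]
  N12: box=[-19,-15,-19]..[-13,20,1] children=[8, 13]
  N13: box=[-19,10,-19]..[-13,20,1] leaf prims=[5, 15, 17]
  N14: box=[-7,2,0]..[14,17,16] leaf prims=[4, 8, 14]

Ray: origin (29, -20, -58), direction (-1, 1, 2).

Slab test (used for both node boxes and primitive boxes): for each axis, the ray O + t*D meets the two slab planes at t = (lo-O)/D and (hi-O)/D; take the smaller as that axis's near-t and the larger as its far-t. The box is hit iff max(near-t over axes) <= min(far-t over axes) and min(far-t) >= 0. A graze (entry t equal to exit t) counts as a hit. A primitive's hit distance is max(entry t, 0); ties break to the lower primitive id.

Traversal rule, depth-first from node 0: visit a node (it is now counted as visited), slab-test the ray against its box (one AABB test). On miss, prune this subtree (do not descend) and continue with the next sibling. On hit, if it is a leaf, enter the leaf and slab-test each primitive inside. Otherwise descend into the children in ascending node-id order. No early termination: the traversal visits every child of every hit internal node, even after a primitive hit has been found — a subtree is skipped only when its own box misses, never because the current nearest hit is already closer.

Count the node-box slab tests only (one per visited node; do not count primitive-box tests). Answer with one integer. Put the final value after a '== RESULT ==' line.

Walk:
N0 x:[7,48] y:[1,40] z:[19,39] -> hit [19,39], descend [1, 5]
  N1 x:[7,48] y:[5,40] z:[19,59/2] -> hit [19,59/2], descend [3, 12]
    N3 x:[7,31] y:[10,40] z:[19,57/2] -> hit [19,57/2], descend [4, 6]
      N4 x:[7,31] y:[30,40] z:[19,22] -> miss, prune
      N6 x:[7,22] y:[10,26] z:[43/2,57/2] -> hit [43/2,22], descend [9, 10]
        N9 x:[10,19] y:[10,23] z:[26,57/2] -> miss, prune
        N10 x:[7,22] y:[19,26] z:[43/2,26] -> hit [43/2,22] leaf, test {P1(miss), P7(miss), P12@t=43/2}
    N12 x:[42,48] y:[5,40] z:[39/2,59/2] -> miss, prune
  N5 x:[9,36] y:[1,37] z:[57/2,39] -> hit [57/2,36], descend [11, 14]
    N11 x:[9,34] y:[1,17] z:[57/2,39] -> miss, prune
    N14 x:[15,36] y:[22,37] z:[29,37] -> hit [29,36] leaf, test {P4(miss), P8(miss), P14(miss)}

Visited [0, 1, 3, 4, 6, 9, 10, 12, 5, 11, 14]. Tests: 11 box, 2 leaf. Nearest: P12.

== RESULT ==
11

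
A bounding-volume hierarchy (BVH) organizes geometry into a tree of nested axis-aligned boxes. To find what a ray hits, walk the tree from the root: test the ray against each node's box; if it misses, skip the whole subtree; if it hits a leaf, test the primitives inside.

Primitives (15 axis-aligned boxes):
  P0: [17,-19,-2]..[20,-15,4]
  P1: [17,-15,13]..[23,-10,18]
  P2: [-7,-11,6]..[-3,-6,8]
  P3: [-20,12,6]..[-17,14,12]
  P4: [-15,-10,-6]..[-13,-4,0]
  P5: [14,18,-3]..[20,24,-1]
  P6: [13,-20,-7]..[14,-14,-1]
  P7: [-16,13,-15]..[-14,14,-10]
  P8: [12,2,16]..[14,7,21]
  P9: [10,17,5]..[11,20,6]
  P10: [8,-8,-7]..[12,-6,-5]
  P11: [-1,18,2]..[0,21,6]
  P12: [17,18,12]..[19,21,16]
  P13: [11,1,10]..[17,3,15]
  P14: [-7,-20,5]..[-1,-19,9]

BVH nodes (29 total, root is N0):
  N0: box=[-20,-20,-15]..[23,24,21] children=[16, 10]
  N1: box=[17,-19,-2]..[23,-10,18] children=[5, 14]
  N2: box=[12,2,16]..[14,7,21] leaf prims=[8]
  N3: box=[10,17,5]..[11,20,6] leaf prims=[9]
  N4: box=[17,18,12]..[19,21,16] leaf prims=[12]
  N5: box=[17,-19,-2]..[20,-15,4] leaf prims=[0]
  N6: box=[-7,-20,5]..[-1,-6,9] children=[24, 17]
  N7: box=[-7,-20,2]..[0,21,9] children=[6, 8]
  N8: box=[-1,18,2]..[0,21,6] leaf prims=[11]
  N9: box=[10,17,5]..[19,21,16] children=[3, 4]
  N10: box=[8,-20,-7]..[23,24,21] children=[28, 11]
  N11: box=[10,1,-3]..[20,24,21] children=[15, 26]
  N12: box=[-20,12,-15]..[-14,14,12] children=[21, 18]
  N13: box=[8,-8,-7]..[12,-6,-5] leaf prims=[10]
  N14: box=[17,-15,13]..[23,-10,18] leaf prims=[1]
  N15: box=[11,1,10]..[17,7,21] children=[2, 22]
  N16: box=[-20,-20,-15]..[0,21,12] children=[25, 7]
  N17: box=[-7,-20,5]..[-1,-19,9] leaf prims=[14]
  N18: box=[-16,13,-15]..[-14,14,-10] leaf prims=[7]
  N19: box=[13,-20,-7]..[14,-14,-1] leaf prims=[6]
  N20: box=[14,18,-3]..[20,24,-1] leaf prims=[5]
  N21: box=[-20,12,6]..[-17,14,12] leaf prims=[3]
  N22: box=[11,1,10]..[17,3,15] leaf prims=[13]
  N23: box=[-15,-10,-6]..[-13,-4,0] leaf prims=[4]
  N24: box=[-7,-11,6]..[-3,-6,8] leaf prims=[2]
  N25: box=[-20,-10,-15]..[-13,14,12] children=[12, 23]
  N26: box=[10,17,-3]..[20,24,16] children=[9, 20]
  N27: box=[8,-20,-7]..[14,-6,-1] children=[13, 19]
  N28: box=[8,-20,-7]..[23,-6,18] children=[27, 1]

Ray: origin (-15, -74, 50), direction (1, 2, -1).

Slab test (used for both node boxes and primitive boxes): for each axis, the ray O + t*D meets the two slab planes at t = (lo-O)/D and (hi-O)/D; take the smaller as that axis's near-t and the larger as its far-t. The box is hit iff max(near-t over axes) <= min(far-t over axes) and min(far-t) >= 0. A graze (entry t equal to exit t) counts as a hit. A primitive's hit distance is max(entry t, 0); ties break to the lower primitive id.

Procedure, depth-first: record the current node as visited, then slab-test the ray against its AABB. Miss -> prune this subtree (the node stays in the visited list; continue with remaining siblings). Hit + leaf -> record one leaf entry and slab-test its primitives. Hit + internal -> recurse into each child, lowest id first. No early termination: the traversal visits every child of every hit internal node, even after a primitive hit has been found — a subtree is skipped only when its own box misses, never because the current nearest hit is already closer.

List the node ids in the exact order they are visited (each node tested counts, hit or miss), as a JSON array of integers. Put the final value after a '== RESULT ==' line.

Walk:
N0 x:[-5,38] y:[27,49] z:[29,65] -> hit [29,38], descend [10, 16]
  N10 x:[23,38] y:[27,49] z:[29,57] -> hit [29,38], descend [11, 28]
    N11 x:[25,35] y:[75/2,49] z:[29,53] -> miss, prune
    N28 x:[23,38] y:[27,34] z:[32,57] -> hit [32,34], descend [1, 27]
      N1 x:[32,38] y:[55/2,32] z:[32,52] -> hit [32,32], descend [5, 14]
        N5 x:[32,35] y:[55/2,59/2] z:[46,52] -> miss, prune
        N14 x:[32,38] y:[59/2,32] z:[32,37] -> hit [32,32] leaf, test {P1@t=32}
      N27 x:[23,29] y:[27,34] z:[51,57] -> miss, prune
  N16 x:[-5,15] y:[27,95/2] z:[38,65] -> miss, prune

9 AABB tests over nodes [0, 10, 11, 28, 1, 5, 14, 27, 16]; 1 leaf entered; closest P1.

== RESULT ==
[0, 10, 11, 28, 1, 5, 14, 27, 16]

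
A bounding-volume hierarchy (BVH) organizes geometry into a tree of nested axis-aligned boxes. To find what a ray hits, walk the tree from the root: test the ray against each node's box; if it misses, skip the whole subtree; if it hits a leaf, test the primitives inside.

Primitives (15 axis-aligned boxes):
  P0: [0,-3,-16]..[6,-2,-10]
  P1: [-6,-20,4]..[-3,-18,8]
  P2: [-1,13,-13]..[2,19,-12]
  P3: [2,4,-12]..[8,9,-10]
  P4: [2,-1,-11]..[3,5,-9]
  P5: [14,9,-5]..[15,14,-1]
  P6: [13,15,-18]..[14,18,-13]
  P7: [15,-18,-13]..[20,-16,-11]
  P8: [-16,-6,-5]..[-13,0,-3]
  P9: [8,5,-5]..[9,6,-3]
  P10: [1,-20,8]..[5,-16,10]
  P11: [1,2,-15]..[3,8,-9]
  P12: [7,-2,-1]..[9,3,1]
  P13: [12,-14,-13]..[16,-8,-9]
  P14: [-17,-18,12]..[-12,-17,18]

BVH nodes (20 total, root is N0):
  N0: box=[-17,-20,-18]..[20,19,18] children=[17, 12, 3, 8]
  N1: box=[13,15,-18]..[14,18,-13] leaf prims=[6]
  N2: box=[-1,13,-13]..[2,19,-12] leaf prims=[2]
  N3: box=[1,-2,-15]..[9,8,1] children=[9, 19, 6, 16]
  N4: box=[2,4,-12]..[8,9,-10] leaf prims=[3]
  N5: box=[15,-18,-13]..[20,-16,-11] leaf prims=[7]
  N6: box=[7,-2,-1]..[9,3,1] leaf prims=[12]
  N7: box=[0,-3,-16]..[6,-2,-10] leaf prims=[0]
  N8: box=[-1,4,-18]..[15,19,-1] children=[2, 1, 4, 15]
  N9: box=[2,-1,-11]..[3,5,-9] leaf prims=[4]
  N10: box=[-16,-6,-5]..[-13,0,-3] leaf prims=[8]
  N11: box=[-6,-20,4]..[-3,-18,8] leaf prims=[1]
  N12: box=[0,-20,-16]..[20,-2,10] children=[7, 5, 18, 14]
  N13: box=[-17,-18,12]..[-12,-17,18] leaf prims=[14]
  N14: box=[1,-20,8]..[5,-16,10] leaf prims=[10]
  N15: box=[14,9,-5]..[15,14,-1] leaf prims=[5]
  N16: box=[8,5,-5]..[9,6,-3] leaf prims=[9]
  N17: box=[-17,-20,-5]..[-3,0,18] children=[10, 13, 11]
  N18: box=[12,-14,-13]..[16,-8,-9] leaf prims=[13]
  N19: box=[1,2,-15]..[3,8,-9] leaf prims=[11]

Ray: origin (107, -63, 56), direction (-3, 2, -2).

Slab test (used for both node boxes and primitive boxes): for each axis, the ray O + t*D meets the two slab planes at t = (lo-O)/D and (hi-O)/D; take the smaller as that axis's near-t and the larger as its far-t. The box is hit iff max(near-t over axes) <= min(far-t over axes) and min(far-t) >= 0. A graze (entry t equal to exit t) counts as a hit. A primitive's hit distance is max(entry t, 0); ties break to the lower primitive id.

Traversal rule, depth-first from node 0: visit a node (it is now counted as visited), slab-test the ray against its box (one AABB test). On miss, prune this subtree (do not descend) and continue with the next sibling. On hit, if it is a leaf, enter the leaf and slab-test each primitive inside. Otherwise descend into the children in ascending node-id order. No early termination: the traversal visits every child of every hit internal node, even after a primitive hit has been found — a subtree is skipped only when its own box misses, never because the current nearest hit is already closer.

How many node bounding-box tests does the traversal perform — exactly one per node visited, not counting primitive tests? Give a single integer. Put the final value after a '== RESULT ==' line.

Walk:
N0 x:[29,124/3] y:[43/2,41] z:[19,37] -> hit [29,37], descend [3, 8, 12, 17]
  N3 x:[98/3,106/3] y:[61/2,71/2] z:[55/2,71/2] -> hit [98/3,106/3], descend [6, 9, 16, 19]
    N6 x:[98/3,100/3] y:[61/2,33] z:[55/2,57/2] -> miss, prune
    N9 x:[104/3,35] y:[31,34] z:[65/2,67/2] -> miss, prune
    N16 x:[98/3,33] y:[34,69/2] z:[59/2,61/2] -> miss, prune
    N19 x:[104/3,106/3] y:[65/2,71/2] z:[65/2,71/2] -> hit [104/3,106/3] leaf, test {P11@t=104/3}
  N8 x:[92/3,36] y:[67/2,41] z:[57/2,37] -> hit [67/2,36], descend [1, 2, 4, 15]
    N1 x:[31,94/3] y:[39,81/2] z:[69/2,37] -> miss, prune
    N2 x:[35,36] y:[38,41] z:[34,69/2] -> miss, prune
    N4 x:[33,35] y:[67/2,36] z:[33,34] -> hit [67/2,34] leaf, test {P3@t=67/2}
    N15 x:[92/3,31] y:[36,77/2] z:[57/2,61/2] -> miss, prune
  N12 x:[29,107/3] y:[43/2,61/2] z:[23,36] -> hit [29,61/2], descend [5, 7, 14, 18]
    N5 x:[29,92/3] y:[45/2,47/2] z:[67/2,69/2] -> miss, prune
    N7 x:[101/3,107/3] y:[30,61/2] z:[33,36] -> miss, prune
    N14 x:[34,106/3] y:[43/2,47/2] z:[23,24] -> miss, prune
    N18 x:[91/3,95/3] y:[49/2,55/2] z:[65/2,69/2] -> miss, prune
  N17 x:[110/3,124/3] y:[43/2,63/2] z:[19,61/2] -> miss, prune

Visited [0, 3, 6, 9, 16, 19, 8, 1, 2, 4, 15, 12, 5, 7, 14, 18, 17]. Tests: 17 box, 2 leaf. Nearest: P3.

== RESULT ==
17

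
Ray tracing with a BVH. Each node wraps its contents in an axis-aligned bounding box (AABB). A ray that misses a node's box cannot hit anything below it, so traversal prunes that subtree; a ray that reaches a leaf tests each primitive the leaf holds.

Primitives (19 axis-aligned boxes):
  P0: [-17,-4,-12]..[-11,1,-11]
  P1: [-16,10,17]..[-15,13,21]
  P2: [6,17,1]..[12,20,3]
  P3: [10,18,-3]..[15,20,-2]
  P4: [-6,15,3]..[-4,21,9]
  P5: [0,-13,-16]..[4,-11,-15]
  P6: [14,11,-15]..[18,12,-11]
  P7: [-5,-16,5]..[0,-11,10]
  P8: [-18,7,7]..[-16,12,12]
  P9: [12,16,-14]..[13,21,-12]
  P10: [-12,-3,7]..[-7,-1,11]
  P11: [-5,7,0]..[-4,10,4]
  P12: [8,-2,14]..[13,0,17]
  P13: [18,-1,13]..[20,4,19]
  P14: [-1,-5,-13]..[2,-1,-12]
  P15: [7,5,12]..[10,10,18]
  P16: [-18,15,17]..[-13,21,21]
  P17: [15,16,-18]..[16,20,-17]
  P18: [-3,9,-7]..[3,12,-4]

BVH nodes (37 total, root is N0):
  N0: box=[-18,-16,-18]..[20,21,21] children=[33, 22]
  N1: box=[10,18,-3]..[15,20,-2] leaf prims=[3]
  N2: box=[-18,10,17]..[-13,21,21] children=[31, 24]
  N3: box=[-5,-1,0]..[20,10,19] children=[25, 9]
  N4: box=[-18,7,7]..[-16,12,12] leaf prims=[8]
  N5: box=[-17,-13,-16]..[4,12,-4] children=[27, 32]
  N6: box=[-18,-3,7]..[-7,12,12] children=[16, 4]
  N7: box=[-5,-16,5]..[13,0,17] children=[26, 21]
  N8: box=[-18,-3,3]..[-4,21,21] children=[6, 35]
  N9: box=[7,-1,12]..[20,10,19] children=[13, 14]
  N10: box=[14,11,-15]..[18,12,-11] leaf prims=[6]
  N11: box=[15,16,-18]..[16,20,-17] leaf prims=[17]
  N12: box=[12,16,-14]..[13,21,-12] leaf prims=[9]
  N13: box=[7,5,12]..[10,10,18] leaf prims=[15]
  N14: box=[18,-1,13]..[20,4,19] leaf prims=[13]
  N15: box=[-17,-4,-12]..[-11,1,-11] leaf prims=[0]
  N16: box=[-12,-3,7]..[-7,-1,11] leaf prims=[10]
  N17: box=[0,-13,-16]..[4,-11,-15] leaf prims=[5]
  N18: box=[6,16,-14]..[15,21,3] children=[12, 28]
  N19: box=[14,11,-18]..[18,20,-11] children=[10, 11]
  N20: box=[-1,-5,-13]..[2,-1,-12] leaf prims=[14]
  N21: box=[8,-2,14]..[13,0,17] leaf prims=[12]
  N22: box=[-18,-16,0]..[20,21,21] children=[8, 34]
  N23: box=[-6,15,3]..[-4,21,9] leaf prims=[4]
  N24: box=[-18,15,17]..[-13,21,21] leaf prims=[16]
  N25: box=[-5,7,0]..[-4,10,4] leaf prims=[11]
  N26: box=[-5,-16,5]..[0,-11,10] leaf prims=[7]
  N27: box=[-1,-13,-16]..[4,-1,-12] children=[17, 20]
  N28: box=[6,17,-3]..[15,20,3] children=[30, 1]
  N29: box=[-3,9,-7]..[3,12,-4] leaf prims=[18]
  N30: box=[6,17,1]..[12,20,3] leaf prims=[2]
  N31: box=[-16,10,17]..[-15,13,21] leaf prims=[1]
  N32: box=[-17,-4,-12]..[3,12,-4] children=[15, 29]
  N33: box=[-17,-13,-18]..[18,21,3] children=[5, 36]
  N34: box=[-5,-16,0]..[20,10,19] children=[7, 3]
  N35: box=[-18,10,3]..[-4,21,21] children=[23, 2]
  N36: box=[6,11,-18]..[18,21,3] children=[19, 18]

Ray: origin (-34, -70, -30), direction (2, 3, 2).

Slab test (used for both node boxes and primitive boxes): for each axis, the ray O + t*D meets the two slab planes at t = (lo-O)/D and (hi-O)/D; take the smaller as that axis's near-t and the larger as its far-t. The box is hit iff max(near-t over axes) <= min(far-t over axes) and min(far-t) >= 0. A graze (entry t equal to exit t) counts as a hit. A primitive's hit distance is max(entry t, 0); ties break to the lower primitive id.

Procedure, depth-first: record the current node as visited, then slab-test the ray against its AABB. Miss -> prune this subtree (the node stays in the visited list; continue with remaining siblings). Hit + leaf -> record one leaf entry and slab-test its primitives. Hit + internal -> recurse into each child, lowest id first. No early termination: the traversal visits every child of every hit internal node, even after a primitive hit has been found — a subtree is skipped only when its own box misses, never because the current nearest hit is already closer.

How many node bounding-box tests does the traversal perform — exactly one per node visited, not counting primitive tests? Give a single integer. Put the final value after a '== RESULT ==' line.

Walk:
N0 x:[8,27] y:[18,91/3] z:[6,51/2] -> hit [18,51/2], descend [22, 33]
  N22 x:[8,27] y:[18,91/3] z:[15,51/2] -> hit [18,51/2], descend [8, 34]
    N8 x:[8,15] y:[67/3,91/3] z:[33/2,51/2] -> miss, prune
    N34 x:[29/2,27] y:[18,80/3] z:[15,49/2] -> hit [18,49/2], descend [3, 7]
      N3 x:[29/2,27] y:[23,80/3] z:[15,49/2] -> hit [23,49/2], descend [9, 25]
        N9 x:[41/2,27] y:[23,80/3] z:[21,49/2] -> hit [23,49/2], descend [13, 14]
          N13 x:[41/2,22] y:[25,80/3] z:[21,24] -> miss, prune
          N14 x:[26,27] y:[23,74/3] z:[43/2,49/2] -> miss, prune
        N25 x:[29/2,15] y:[77/3,80/3] z:[15,17] -> miss, prune
      N7 x:[29/2,47/2] y:[18,70/3] z:[35/2,47/2] -> hit [18,70/3], descend [21, 26]
        N21 x:[21,47/2] y:[68/3,70/3] z:[22,47/2] -> hit [68/3,70/3] leaf, test {P12@t=68/3}
        N26 x:[29/2,17] y:[18,59/3] z:[35/2,20] -> miss, prune
  N33 x:[17/2,26] y:[19,91/3] z:[6,33/2] -> miss, prune

Summary -> nodes [0, 22, 8, 34, 3, 9, 13, 14, 25, 7, 21, 26, 33]; box-tests=13; leaf-entries=1; first=P12

== RESULT ==
13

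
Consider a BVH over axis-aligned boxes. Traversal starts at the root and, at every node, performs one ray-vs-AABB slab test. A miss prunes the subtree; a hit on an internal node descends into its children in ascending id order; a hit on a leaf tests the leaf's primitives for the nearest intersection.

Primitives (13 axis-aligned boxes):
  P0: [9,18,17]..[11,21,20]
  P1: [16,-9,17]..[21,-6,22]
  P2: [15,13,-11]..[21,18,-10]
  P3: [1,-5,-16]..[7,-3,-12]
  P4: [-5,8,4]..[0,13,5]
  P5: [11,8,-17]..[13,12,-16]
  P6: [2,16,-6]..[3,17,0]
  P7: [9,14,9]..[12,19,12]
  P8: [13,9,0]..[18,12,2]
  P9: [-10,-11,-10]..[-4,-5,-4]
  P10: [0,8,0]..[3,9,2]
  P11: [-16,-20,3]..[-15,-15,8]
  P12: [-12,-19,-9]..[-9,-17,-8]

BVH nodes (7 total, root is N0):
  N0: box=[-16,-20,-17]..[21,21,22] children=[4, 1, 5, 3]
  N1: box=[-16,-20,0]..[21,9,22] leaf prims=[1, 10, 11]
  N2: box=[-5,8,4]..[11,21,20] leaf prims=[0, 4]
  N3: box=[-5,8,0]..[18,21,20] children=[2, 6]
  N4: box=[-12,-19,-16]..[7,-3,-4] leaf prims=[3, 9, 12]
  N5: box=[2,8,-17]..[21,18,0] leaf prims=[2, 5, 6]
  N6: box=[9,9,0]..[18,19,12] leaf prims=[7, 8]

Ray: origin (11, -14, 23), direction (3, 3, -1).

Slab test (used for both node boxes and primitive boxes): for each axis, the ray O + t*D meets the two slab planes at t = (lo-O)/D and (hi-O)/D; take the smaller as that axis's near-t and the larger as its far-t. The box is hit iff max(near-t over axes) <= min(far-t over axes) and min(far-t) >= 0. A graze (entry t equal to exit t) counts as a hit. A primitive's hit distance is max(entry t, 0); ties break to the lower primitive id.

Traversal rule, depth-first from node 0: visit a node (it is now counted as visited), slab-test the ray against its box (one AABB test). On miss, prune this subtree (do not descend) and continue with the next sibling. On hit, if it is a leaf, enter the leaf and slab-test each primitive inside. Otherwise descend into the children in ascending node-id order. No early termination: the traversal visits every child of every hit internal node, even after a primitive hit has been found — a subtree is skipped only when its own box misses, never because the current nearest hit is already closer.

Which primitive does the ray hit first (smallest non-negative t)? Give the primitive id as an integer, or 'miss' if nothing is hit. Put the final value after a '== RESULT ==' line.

Traverse from the root:
N0 x:[-9,10/3] y:[-2,35/3] z:[1,40] -> hit [1,10/3], descend [1, 3, 4, 5]
  N1 x:[-9,10/3] y:[-2,23/3] z:[1,23] -> hit [1,10/3] leaf, test {P1@t=5/3, P10(miss), P11(miss)}
  N3 x:[-16/3,7/3] y:[22/3,35/3] z:[3,23] -> miss, prune
  N4 x:[-23/3,-4/3] y:[-5/3,11/3] z:[27,39] -> miss, prune
  N5 x:[-3,10/3] y:[22/3,32/3] z:[23,40] -> miss, prune

Visited [0, 1, 3, 4, 5]. Tests: 5 box, 1 leaf. Nearest: P1.

== RESULT ==
1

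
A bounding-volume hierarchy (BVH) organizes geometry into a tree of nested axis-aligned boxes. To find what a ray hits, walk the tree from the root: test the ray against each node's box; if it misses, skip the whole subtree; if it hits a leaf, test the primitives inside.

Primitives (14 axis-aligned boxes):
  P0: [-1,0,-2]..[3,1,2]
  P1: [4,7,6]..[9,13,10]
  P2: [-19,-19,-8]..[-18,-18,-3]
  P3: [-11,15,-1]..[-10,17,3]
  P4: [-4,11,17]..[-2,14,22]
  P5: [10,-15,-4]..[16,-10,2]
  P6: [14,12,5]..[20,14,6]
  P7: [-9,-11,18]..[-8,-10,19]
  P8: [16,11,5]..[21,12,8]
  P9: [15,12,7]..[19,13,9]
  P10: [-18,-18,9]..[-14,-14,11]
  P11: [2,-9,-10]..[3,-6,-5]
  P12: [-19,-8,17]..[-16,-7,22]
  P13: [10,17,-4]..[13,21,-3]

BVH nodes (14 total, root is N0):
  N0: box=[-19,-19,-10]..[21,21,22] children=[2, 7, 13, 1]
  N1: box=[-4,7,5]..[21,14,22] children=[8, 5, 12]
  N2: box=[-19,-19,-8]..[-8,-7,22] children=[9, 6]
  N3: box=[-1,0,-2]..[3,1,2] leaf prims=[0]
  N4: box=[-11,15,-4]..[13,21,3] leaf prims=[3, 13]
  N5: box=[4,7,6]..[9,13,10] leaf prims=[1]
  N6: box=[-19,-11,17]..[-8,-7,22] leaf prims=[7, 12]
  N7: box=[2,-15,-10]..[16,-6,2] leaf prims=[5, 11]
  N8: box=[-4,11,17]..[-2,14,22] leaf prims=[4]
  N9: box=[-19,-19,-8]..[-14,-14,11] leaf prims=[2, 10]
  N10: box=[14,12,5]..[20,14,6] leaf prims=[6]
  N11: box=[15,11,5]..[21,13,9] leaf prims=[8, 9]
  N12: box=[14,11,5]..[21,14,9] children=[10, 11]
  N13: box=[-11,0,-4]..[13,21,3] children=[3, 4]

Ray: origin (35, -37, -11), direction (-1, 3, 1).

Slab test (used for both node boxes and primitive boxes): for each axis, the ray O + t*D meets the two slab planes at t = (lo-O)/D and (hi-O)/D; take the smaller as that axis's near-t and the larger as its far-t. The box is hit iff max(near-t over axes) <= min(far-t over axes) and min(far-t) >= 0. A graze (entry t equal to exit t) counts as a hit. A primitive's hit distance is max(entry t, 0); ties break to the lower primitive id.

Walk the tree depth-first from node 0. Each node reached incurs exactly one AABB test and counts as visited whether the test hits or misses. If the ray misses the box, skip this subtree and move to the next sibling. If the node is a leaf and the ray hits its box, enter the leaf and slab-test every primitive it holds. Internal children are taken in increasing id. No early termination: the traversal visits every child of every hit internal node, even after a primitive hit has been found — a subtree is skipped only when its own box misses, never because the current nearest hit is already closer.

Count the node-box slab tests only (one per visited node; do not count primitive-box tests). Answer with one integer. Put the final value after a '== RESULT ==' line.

Trace the traversal:
N0 x:[14,54] y:[6,58/3] z:[1,33] -> hit [14,58/3], descend [1, 2, 7, 13]
  N1 x:[14,39] y:[44/3,17] z:[16,33] -> hit [16,17], descend [5, 8, 12]
    N5 x:[26,31] y:[44/3,50/3] z:[17,21] -> miss, prune
    N8 x:[37,39] y:[16,17] z:[28,33] -> miss, prune
    N12 x:[14,21] y:[16,17] z:[16,20] -> hit [16,17], descend [10, 11]
      N10 x:[15,21] y:[49/3,17] z:[16,17] -> hit [49/3,17] leaf, test {P6@t=49/3}
      N11 x:[14,20] y:[16,50/3] z:[16,20] -> hit [16,50/3] leaf, test {P8@t=16, P9(miss)}
  N2 x:[43,54] y:[6,10] z:[3,33] -> miss, prune
  N7 x:[19,33] y:[22/3,31/3] z:[1,13] -> miss, prune
  N13 x:[22,46] y:[37/3,58/3] z:[7,14] -> miss, prune

10 AABB tests over nodes [0, 1, 5, 8, 12, 10, 11, 2, 7, 13]; 2 leaves entered; closest P8.

== RESULT ==
10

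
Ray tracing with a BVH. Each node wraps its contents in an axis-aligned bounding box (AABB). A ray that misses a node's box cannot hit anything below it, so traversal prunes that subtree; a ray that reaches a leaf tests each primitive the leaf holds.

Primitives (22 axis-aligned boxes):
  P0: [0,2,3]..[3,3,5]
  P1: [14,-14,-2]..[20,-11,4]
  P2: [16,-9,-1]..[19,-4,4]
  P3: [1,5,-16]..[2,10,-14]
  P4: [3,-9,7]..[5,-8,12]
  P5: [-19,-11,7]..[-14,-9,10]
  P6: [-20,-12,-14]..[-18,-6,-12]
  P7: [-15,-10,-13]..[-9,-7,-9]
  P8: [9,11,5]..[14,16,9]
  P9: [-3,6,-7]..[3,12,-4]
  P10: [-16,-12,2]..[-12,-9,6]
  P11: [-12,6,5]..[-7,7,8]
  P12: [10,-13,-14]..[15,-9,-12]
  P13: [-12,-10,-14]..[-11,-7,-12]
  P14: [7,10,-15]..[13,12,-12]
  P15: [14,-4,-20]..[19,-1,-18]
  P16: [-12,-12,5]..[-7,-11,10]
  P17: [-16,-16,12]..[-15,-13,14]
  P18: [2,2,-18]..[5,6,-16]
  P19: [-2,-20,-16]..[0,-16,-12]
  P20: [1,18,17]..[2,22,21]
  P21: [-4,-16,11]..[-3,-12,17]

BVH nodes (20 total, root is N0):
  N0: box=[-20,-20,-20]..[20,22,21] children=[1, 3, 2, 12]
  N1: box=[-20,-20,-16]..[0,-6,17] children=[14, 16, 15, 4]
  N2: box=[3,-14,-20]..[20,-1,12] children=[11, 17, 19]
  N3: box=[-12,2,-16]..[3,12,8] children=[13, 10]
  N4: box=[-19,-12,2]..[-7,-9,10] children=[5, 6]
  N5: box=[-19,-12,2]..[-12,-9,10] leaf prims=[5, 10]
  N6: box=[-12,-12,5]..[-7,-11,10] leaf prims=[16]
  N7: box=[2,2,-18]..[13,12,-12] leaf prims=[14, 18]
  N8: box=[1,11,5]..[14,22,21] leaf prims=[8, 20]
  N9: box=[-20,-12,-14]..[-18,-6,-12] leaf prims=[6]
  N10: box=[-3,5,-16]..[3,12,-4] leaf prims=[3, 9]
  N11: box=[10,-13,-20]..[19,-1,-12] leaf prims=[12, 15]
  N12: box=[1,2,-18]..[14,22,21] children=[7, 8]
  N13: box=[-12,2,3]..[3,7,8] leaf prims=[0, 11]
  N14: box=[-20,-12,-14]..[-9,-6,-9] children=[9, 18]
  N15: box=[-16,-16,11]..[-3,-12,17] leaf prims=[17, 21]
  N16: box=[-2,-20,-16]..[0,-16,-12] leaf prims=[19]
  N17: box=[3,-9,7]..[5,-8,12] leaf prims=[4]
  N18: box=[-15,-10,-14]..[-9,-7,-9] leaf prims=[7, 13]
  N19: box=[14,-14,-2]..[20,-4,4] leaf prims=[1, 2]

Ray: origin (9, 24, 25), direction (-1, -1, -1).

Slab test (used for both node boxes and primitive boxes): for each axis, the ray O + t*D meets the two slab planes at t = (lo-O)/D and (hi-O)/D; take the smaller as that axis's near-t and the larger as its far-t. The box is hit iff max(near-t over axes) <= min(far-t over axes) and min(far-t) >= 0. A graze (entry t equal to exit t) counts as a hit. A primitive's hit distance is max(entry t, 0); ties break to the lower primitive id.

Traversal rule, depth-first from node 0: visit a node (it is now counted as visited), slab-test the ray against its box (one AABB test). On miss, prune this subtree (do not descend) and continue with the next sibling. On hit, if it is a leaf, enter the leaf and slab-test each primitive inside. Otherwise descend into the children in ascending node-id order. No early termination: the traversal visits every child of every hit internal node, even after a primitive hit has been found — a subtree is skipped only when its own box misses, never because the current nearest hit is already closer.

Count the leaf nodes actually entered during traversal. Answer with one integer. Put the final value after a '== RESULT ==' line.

Trace the traversal:
N0 x:[-11,29] y:[2,44] z:[4,45] -> hit [4,29], descend [1, 2, 3, 12]
  N1 x:[9,29] y:[30,44] z:[8,41] -> miss, prune
  N2 x:[-11,6] y:[25,38] z:[13,45] -> miss, prune
  N3 x:[6,21] y:[12,22] z:[17,41] -> hit [17,21], descend [10, 13]
    N10 x:[6,12] y:[12,19] z:[29,41] -> miss, prune
    N13 x:[6,21] y:[17,22] z:[17,22] -> hit [17,21] leaf, test {P0(miss), P11@t=17}
  N12 x:[-5,8] y:[2,22] z:[4,43] -> hit [4,8], descend [7, 8]
    N7 x:[-4,7] y:[12,22] z:[37,43] -> miss, prune
    N8 x:[-5,8] y:[2,13] z:[4,20] -> hit [4,8] leaf, test {P8(miss), P20(miss)}

order=[0, 1, 2, 3, 10, 13, 12, 7, 8]  |boxes|=9  |leaves|=2  hit=P11

== RESULT ==
2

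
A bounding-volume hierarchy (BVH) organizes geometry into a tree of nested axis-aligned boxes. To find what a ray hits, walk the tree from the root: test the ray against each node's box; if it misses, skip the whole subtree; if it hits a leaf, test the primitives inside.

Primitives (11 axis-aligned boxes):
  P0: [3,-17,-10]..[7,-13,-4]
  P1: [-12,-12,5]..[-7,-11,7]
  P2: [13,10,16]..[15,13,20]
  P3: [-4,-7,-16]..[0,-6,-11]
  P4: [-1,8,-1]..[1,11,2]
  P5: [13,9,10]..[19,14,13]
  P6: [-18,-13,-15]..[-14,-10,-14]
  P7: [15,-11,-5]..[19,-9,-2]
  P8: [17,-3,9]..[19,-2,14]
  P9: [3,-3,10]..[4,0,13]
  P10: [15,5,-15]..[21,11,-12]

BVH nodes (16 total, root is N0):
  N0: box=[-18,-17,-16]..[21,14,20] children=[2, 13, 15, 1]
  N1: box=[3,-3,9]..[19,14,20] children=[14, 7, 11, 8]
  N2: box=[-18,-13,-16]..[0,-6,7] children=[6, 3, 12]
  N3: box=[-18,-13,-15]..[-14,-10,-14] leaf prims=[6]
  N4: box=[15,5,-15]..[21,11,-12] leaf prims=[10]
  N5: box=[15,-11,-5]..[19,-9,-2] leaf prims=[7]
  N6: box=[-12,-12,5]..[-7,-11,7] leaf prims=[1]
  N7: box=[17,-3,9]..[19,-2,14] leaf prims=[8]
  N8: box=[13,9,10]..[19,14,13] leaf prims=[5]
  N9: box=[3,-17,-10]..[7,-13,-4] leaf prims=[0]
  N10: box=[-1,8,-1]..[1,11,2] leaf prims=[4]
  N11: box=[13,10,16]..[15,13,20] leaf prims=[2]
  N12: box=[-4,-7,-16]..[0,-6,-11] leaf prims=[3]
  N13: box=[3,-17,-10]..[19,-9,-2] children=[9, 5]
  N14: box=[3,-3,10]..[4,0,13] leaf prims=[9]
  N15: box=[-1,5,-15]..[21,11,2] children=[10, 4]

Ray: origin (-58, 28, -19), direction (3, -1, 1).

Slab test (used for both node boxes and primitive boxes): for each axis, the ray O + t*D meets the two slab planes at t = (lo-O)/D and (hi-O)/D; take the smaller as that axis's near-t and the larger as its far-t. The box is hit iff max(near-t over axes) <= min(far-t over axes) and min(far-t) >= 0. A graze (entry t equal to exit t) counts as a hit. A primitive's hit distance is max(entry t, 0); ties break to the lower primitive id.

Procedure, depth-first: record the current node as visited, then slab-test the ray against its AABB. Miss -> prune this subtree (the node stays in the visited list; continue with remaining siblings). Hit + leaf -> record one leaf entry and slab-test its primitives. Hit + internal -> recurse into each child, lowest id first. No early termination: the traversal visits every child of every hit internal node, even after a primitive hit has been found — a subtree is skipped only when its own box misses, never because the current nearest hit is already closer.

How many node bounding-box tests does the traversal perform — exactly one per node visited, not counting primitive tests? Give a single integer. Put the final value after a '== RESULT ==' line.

Walk:
N0 x:[40/3,79/3] y:[14,45] z:[3,39] -> hit [14,79/3], descend [1, 2, 13, 15]
  N1 x:[61/3,77/3] y:[14,31] z:[28,39] -> miss, prune
  N2 x:[40/3,58/3] y:[34,41] z:[3,26] -> miss, prune
  N13 x:[61/3,77/3] y:[37,45] z:[9,17] -> miss, prune
  N15 x:[19,79/3] y:[17,23] z:[4,21] -> hit [19,21], descend [4, 10]
    N4 x:[73/3,79/3] y:[17,23] z:[4,7] -> miss, prune
    N10 x:[19,59/3] y:[17,20] z:[18,21] -> hit [19,59/3] leaf, test {P4@t=19}

Visited [0, 1, 2, 13, 15, 4, 10]. Tests: 7 box, 1 leaf. Nearest: P4.

== RESULT ==
7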